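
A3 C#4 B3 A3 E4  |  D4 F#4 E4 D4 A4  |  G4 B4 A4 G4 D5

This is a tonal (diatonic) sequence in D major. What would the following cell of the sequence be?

C#5 E5 D5 C#5 G5

With a 5-note motive the entries are A3, D4, G4, each up a 4th from the previous.
So cell 4 is C#5 E5 D5 C#5 G5.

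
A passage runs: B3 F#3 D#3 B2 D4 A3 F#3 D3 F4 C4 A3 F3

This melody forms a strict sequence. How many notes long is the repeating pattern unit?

12 notes total. Splitting into 3 groups of 4:
B3 F#3 D#3 B2 | D4 A3 F#3 D3 | F4 C4 A3 F3
Every group is a transposition up a 3rd of the one before; no shorter unit works.

4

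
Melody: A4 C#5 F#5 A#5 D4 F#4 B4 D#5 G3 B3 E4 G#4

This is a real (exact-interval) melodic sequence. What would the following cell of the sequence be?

C3 E3 A3 C#4

With a 4-note motive the entries are A4, D4, G3, each down a 5th from the previous.
From C3 the exact shape gives C3 E3 A3 C#4.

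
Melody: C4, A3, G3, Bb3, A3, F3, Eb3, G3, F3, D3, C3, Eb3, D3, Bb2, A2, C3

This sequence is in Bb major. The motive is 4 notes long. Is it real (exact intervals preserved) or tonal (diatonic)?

Every note is diatonic to Bb major.
Cell 1 has -3 semitones from note 1 to 2, but cell 2 has -4 — the interval quality changes while the contour stays the same, which is the hallmark of a tonal sequence.

tonal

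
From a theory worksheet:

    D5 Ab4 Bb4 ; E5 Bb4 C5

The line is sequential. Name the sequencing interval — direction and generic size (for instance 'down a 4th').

The 3-note cells begin on D5, E5 — each up a 2nd from the last.
D5 to E5 is up a 2nd.

up a 2nd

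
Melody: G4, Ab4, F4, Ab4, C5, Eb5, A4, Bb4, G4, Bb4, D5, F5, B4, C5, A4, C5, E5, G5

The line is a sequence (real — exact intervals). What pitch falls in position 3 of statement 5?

With 6-note cells, note 3 of each statement runs F4, G4, A4.
Extending up a 2nd: B4 → C#5.

C#5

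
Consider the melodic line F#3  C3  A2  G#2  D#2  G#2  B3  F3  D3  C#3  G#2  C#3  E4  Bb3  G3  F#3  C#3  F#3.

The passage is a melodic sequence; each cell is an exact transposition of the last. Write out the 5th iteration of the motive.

Unit = 6 notes; the statements start on F#3, B3, E4, moving up a 4th each time.
Continuing the starts: A4 → D5.
Statement 5 starts on D5 and keeps the same exact contour: D5 Ab4 F4 E4 B3 E4.

D5 Ab4 F4 E4 B3 E4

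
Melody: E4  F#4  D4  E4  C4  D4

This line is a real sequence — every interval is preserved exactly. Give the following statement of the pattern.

Bb3 C4

With a 2-note motive the entries are E4, D4, C4, each down a 2nd from the previous.
So cell 4 is Bb3 C4.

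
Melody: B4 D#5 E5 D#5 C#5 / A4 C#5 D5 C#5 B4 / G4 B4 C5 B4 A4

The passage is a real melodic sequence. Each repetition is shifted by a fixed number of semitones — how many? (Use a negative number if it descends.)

-2

The 5-note cells begin on B4, A4, G4 — each down a 2nd from the last.
B4 to A4 spans -2 semitones.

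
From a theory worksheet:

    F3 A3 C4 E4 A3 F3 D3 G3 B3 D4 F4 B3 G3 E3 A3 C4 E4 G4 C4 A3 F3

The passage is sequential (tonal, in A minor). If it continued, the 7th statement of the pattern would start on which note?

Taking 7-note groups, the heads are F3, G3, A3: the pattern moves up a 2nd.
Extending the heads up a 2nd: B3 → C4 → D4 → E4.

E4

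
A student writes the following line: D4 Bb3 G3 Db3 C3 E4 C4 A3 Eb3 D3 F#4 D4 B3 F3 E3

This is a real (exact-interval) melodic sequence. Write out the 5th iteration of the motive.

A#4 F#4 D#4 A3 G#3

Unit = 5 notes; the statements start on D4, E4, F#4, moving up a 2nd each time.
Continuing the starts: G#4 → A#4.
From A#4 the exact shape gives A#4 F#4 D#4 A3 G#3.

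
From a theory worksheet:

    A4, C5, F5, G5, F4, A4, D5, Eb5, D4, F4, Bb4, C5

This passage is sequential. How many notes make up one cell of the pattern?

4

There are 12 notes; a 4-note unit gives 3 cells:
A4 C5 F5 G5 | F4 A4 D5 Eb5 | D4 F4 Bb4 C5
Every group is a transposition down a 3rd of the one before; no shorter unit works.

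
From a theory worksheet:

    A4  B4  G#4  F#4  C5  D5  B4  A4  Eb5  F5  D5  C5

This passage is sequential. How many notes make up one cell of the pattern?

4

Try groups of 4 (3 cells in 12 notes):
A4 B4 G#4 F#4 | C5 D5 B4 A4 | Eb5 F5 D5 C5
That's a consistent up a 3rd shift per cell, and no other grouping gives one.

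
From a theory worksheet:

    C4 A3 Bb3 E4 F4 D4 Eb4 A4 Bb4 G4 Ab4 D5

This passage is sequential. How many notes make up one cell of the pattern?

4

Try groups of 4 (3 cells in 12 notes):
C4 A3 Bb3 E4 | F4 D4 Eb4 A4 | Bb4 G4 Ab4 D5
Each cell is the previous one up a 4th — so the unit is 4 notes.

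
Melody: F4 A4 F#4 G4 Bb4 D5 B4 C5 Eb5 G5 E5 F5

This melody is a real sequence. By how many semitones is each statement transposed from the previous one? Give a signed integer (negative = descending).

5

Unit = 4 notes; the statements start on F4, Bb4, Eb5, moving up a 4th each time.
F4→Bb4 is 70 − 65 = 5 semitones.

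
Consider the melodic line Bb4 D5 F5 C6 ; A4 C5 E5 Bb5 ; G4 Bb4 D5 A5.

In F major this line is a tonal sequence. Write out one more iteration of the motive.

With a 4-note motive the entries are Bb4, A4, G4, each down a 2nd from the previous.
So cell 4 is F4 A4 C5 G5.

F4 A4 C5 G5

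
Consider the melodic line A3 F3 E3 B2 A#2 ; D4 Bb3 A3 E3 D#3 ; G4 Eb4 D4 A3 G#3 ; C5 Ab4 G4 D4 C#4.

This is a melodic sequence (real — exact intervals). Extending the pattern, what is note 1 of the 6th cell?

Bb5

Grouping in 5s, the 1st note of each cell is A3, D4, G4, C5.
Extending up a 4th: F5 → Bb5.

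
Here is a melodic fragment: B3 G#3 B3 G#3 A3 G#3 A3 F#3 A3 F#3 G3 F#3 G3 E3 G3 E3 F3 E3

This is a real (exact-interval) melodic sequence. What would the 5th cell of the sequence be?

Eb3 C3 Eb3 C3 Db3 C3

Taking 6-note groups, the heads are B3, A3, G3: the pattern moves down a 2nd.
Continuing the starts: F3 → Eb3.
So cell 5 is Eb3 C3 Eb3 C3 Db3 C3.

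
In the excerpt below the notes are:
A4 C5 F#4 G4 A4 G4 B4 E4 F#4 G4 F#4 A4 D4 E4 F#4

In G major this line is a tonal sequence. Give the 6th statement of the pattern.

Unit = 5 notes; the statements start on A4, G4, F#4, moving down a 2nd each time.
Extending down a 2nd: E4 → D4 → C4.
Statement 6 starts on C4 and keeps the same diatonic contour: C4 E4 A3 B3 C4.

C4 E4 A3 B3 C4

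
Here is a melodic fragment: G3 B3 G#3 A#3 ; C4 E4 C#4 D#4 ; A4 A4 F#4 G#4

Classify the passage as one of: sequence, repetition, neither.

Note 1 of cell 3 is A4; if this were a sequence it would be F4. No unit length gives a consistent transposition pattern.

neither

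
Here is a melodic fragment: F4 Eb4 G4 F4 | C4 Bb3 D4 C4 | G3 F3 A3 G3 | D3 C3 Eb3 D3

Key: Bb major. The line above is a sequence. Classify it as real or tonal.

Every note is diatonic to Bb major.
Cell 1 has +4 semitones from note 2 to 3, but cell 4 has +3 — the interval quality changes while the contour stays the same, which is the hallmark of a tonal sequence.

tonal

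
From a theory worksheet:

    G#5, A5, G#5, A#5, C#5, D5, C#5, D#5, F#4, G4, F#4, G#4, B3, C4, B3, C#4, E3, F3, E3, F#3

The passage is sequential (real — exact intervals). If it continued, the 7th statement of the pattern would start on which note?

D2

With a 4-note motive the entries are G#5, C#5, F#4, B3, E3, each down a 5th from the previous.
Extending the heads down a 5th: A2 → D2.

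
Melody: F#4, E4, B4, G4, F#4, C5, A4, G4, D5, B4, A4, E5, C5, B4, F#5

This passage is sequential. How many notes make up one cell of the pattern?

There are 15 notes; a 3-note unit gives 5 cells:
F#4 E4 B4 | G4 F#4 C5 | A4 G4 D5 | B4 A4 E5 | C5 B4 F#5
Every group is a transposition up a 2nd of the one before; no shorter unit works.

3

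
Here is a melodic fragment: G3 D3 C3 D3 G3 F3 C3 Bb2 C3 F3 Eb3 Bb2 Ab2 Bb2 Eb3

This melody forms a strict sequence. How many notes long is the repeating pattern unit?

5

Try groups of 5 (3 cells in 15 notes):
G3 D3 C3 D3 G3 | F3 C3 Bb2 C3 F3 | Eb3 Bb2 Ab2 Bb2 Eb3
Each cell is the previous one down a 2nd — so the unit is 5 notes.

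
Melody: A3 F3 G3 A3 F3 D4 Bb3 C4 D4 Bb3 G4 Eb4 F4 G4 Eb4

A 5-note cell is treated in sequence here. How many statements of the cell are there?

3

15 notes in groups of 5 gives 15/5 = 3 statements.
Starts: A3, D4, G4 — each up a 4th.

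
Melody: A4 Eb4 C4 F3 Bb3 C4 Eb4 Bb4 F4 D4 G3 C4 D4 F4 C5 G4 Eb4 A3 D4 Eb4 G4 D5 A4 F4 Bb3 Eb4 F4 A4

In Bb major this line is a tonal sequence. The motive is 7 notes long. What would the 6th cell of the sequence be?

F5 C5 A4 D4 G4 A4 C5

With a 7-note motive the entries are A4, Bb4, C5, D5, each up a 2nd from the previous.
Extending up a 2nd: Eb5 → F5.
So cell 6 is F5 C5 A4 D4 G4 A4 C5.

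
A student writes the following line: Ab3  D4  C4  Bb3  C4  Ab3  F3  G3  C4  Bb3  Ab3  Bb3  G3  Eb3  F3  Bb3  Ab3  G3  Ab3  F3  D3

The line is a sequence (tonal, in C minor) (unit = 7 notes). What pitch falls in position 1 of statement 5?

D3

With 7-note cells, note 1 of each statement runs Ab3, G3, F3.
Each moves down a 2nd. Continuing: Eb3 → D3.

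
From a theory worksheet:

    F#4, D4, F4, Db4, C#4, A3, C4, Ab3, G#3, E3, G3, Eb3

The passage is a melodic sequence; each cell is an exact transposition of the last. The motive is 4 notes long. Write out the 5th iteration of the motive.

A#2 F#2 A2 F2

Taking 4-note groups, the heads are F#4, C#4, G#3: the pattern moves down a 4th.
Extending down a 4th: D#3 → A#2.
From A#2 the exact shape gives A#2 F#2 A2 F2.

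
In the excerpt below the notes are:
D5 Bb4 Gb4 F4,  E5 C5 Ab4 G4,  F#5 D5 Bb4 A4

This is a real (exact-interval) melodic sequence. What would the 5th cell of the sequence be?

Taking 4-note groups, the heads are D5, E5, F#5: the pattern moves up a 2nd.
Carrying on: G#5 → A#5.
From A#5 the exact shape gives A#5 F#5 D5 C#5.

A#5 F#5 D5 C#5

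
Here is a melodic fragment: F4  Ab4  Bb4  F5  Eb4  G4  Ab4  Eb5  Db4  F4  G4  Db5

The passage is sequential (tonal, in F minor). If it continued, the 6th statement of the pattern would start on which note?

Ab3

Unit = 4 notes; the statements start on F4, Eb4, Db4, moving down a 2nd each time.
Extending the heads down a 2nd: C4 → Bb3 → Ab3.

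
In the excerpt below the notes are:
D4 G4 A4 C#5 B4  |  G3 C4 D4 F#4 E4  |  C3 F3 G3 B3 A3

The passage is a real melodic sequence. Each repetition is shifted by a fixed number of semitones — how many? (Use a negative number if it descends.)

-7

Taking 5-note groups, the heads are D4, G3, C3: the pattern moves down a 5th.
D4→G3 is 55 − 62 = -7 semitones.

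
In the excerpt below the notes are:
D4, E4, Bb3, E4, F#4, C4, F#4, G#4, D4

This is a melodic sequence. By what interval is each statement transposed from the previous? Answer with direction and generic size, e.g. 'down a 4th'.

Taking 3-note groups, the heads are D4, E4, F#4: the pattern moves up a 2nd.
From D4 to E4: up a 2nd.

up a 2nd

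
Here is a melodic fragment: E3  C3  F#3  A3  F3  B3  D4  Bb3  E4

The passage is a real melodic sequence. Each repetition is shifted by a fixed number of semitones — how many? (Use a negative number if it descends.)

5

Unit = 3 notes; the statements start on E3, A3, D4, moving up a 4th each time.
Counting half-steps from E3 to A3: 5.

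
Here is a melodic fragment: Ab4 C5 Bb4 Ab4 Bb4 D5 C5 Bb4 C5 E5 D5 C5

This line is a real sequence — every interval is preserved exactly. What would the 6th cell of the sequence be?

F#5 A#5 G#5 F#5

The 4-note cells begin on Ab4, Bb4, C5 — each up a 2nd from the last.
Continuing the starts: D5 → E5 → F#5.
From F#5 the exact shape gives F#5 A#5 G#5 F#5.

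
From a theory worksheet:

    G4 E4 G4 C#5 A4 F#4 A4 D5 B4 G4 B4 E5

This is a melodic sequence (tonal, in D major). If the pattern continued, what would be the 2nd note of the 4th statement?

A4

Grouping in 4s, the 2nd note of each cell is E4, F#4, G4.
One more up a 2nd gives A4.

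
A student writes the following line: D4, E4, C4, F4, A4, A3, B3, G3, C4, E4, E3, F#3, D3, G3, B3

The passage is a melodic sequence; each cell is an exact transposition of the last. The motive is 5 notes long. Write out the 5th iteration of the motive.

F#2 G#2 E2 A2 C#3

With a 5-note motive the entries are D4, A3, E3, each down a 4th from the previous.
Continuing the starts: B2 → F#2.
So cell 5 is F#2 G#2 E2 A2 C#3.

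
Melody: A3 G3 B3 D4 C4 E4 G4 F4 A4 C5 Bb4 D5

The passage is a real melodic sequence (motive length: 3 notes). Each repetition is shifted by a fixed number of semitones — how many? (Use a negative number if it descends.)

5

The 3-note cells begin on A3, D4, G4, C5 — each up a 4th from the last.
Counting half-steps from A3 to D4: 5.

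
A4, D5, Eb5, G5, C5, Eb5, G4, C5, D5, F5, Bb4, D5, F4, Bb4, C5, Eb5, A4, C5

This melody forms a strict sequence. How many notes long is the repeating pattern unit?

18 notes total. Splitting into 3 groups of 6:
A4 D5 Eb5 G5 C5 Eb5 | G4 C5 D5 F5 Bb4 D5 | F4 Bb4 C5 Eb5 A4 C5
Each cell is the previous one down a 2nd — so the unit is 6 notes.

6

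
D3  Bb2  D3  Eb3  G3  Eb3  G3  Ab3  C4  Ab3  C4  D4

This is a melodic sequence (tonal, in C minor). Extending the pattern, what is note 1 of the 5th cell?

Bb4

With 4-note cells, note 1 of each statement runs D3, G3, C4.
Extending up a 4th: F4 → Bb4.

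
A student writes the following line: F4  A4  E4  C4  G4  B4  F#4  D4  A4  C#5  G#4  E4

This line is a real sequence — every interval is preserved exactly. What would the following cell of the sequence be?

The 4-note cells begin on F4, G4, A4 — each up a 2nd from the last.
From B4 the exact shape gives B4 D#5 A#4 F#4.

B4 D#5 A#4 F#4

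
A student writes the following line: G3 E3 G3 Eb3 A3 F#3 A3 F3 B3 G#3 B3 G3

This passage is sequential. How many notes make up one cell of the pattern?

4

Try groups of 4 (3 cells in 12 notes):
G3 E3 G3 Eb3 | A3 F#3 A3 F3 | B3 G#3 B3 G3
That's a consistent up a 2nd shift per cell, and no other grouping gives one.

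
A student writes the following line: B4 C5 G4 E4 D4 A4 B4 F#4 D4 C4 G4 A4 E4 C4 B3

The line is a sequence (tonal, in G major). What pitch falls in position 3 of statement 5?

The unit is 5 notes. Position-3 pitches of the 3 shown cells: G4, F#4, E4.
Carrying that down a 2nd forward: D4 → C4.

C4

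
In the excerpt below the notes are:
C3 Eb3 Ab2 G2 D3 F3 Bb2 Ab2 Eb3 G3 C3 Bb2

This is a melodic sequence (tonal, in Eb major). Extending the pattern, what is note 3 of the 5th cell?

Grouping in 4s, the 3rd note of each cell is Ab2, Bb2, C3.
Carrying that up a 2nd forward: D3 → Eb3.

Eb3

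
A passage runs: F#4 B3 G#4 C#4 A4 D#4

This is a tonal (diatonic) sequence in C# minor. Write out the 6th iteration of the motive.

With a 2-note motive the entries are F#4, G#4, A4, each up a 2nd from the previous.
Carrying on: B4 → C#5 → D#5.
Statement 6 starts on D#5 and keeps the same diatonic contour: D#5 G#4.

D#5 G#4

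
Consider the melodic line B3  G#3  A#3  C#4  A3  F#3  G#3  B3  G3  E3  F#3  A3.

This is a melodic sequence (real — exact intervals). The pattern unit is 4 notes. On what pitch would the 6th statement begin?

The 4-note cells begin on B3, A3, G3 — each down a 2nd from the last.
Extending the heads down a 2nd: F3 → Eb3 → Db3.

Db3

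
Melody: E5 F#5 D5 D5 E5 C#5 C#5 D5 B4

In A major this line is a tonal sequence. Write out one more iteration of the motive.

Unit = 3 notes; the statements start on E5, D5, C#5, moving down a 2nd each time.
From B4 the diatonic shape gives B4 C#5 A4.

B4 C#5 A4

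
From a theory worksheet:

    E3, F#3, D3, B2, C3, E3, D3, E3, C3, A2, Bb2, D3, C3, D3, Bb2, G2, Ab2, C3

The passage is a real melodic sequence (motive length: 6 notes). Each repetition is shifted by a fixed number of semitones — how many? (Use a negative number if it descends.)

-2

With a 6-note motive the entries are E3, D3, C3, each down a 2nd from the previous.
E3→D3 is 50 − 52 = -2 semitones.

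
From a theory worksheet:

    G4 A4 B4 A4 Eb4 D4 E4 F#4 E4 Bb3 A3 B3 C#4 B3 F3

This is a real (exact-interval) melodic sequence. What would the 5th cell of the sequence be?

B2 C#3 D#3 C#3 G2

With a 5-note motive the entries are G4, D4, A3, each down a 4th from the previous.
Extending down a 4th: E3 → B2.
So cell 5 is B2 C#3 D#3 C#3 G2.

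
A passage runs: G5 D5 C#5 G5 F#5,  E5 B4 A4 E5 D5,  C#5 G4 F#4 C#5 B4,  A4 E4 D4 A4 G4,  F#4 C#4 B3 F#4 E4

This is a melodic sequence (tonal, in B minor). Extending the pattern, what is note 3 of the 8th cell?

C#3

With 5-note cells, note 3 of each statement runs C#5, A4, F#4, D4, B3.
Carrying that down a 3rd forward: G3 → E3 → C#3.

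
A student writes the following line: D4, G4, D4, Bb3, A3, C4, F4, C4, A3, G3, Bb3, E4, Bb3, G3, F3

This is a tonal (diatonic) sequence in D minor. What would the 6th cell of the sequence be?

F3 Bb3 F3 D3 C3

Taking 5-note groups, the heads are D4, C4, Bb3: the pattern moves down a 2nd.
Extending down a 2nd: A3 → G3 → F3.
From F3 the diatonic shape gives F3 Bb3 F3 D3 C3.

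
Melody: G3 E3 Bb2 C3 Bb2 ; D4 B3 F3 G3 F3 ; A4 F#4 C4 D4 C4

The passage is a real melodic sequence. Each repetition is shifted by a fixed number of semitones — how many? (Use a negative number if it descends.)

Taking 5-note groups, the heads are G3, D4, A4: the pattern moves up a 5th.
G3 to D4 spans +7 semitones.

7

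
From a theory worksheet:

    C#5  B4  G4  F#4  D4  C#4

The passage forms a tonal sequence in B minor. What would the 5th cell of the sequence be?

E3 D3

The 2-note cells begin on C#5, G4, D4 — each down a 4th from the last.
Extending down a 4th: A3 → E3.
Statement 5 starts on E3 and keeps the same diatonic contour: E3 D3.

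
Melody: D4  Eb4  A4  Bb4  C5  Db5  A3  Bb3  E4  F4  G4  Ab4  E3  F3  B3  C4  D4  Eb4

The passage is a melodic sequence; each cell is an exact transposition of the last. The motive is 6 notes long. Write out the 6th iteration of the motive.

C#2 D2 G#2 A2 B2 C3

Taking 6-note groups, the heads are D4, A3, E3: the pattern moves down a 4th.
Continuing the starts: B2 → F#2 → C#2.
Statement 6 starts on C#2 and keeps the same exact contour: C#2 D2 G#2 A2 B2 C3.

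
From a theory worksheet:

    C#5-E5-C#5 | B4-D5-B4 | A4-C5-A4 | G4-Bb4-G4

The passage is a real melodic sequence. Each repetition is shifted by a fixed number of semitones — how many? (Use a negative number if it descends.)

-2

Taking 3-note groups, the heads are C#5, B4, A4, G4: the pattern moves down a 2nd.
Counting half-steps from C#5 to B4: -2.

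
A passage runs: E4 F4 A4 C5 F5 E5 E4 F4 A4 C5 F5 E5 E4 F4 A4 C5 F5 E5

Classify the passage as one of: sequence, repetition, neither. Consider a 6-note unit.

repetition

Each 6-note cell is identical (E4 F4 A4 C5 F5 E5), restated at the same pitch.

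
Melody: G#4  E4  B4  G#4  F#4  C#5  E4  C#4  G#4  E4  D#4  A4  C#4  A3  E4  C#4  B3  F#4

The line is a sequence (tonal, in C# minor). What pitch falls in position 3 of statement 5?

A3

The unit is 6 notes. Position-3 pitches of the 3 shown cells: B4, G#4, E4.
Extending down a 3rd: C#4 → A3.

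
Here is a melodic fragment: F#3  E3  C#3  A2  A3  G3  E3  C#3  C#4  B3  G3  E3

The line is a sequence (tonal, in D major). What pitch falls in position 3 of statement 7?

A4

Grouping in 4s, the 3rd note of each cell is C#3, E3, G3.
Carrying that up a 3rd forward: B3 → D4 → F#4 → A4.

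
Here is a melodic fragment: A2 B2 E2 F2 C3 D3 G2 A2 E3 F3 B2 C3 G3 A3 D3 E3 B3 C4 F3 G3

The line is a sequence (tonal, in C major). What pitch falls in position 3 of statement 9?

G4

The unit is 4 notes. Position-3 pitches of the 5 shown cells: E2, G2, B2, D3, F3.
Carrying that up a 3rd forward: A3 → C4 → E4 → G4.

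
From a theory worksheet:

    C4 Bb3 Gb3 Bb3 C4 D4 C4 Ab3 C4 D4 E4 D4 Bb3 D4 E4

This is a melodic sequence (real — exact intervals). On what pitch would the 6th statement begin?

Unit = 5 notes; the statements start on C4, D4, E4, moving up a 2nd each time.
Extending the heads up a 2nd: F#4 → G#4 → A#4.

A#4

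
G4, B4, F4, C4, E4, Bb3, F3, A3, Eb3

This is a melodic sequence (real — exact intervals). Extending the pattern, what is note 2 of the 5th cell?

G2

With 3-note cells, note 2 of each statement runs B4, E4, A3.
Each moves down a 5th. Continuing: D3 → G2.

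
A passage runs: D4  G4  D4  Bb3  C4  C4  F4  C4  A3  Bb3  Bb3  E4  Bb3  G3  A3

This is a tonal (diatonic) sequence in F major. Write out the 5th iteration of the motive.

G3 C4 G3 E3 F3

With a 5-note motive the entries are D4, C4, Bb3, each down a 2nd from the previous.
Carrying on: A3 → G3.
From G3 the diatonic shape gives G3 C4 G3 E3 F3.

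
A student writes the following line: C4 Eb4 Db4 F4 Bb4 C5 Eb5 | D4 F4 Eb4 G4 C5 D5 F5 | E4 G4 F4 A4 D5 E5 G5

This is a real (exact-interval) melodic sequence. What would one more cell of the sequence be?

Unit = 7 notes; the statements start on C4, D4, E4, moving up a 2nd each time.
From F#4 the exact shape gives F#4 A4 G4 B4 E5 F#5 A5.

F#4 A4 G4 B4 E5 F#5 A5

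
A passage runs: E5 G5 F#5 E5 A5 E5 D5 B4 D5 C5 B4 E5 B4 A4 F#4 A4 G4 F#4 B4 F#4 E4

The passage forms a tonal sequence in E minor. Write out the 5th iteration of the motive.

G3 B3 A3 G3 C4 G3 F#3

Unit = 7 notes; the statements start on E5, B4, F#4, moving down a 4th each time.
Carrying on: C4 → G3.
Statement 5 starts on G3 and keeps the same diatonic contour: G3 B3 A3 G3 C4 G3 F#3.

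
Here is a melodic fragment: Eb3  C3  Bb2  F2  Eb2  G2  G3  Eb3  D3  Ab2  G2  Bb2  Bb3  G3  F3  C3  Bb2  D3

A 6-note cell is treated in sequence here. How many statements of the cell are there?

3

18 notes in groups of 6 gives 18/6 = 3 statements.
Starts: Eb3, G3, Bb3 — each up a 3rd.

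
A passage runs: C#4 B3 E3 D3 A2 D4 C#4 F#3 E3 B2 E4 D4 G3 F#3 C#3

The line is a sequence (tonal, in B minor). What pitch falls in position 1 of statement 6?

Grouping in 5s, the 1st note of each cell is C#4, D4, E4.
Extending up a 2nd: F#4 → G4 → A4.

A4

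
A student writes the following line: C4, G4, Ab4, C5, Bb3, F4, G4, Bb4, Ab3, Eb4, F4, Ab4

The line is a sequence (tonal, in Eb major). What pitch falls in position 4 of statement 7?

D4

With 4-note cells, note 4 of each statement runs C5, Bb4, Ab4.
Extending down a 2nd: G4 → F4 → Eb4 → D4.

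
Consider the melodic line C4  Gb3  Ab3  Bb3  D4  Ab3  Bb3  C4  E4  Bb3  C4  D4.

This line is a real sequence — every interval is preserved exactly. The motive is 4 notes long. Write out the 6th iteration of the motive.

A#4 E4 F#4 G#4

Unit = 4 notes; the statements start on C4, D4, E4, moving up a 2nd each time.
Carrying on: F#4 → G#4 → A#4.
So cell 6 is A#4 E4 F#4 G#4.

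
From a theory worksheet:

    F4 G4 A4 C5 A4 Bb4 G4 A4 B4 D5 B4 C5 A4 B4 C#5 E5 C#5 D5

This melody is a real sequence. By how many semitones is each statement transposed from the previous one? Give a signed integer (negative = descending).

Unit = 6 notes; the statements start on F4, G4, A4, moving up a 2nd each time.
F4 to G4 spans +2 semitones.

2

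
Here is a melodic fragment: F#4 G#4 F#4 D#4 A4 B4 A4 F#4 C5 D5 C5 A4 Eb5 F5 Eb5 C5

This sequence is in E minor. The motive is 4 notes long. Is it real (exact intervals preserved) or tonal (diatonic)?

real

Each cell has the same semitone pattern (2, -2, -3) — intervals are preserved exactly.
And G#4 lies outside E minor, so the sequence is real rather than tonal.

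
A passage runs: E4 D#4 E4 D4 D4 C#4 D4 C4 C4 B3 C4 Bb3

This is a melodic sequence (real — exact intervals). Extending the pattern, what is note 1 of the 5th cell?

The unit is 4 notes. Position-1 pitches of the 3 shown cells: E4, D4, C4.
Carrying that down a 2nd forward: Bb3 → Ab3.

Ab3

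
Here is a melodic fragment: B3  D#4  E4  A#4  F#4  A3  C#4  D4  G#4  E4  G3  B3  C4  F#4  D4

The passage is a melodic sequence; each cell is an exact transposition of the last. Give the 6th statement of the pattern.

Db3 F3 Gb3 C4 Ab3

Taking 5-note groups, the heads are B3, A3, G3: the pattern moves down a 2nd.
Carrying on: F3 → Eb3 → Db3.
Statement 6 starts on Db3 and keeps the same exact contour: Db3 F3 Gb3 C4 Ab3.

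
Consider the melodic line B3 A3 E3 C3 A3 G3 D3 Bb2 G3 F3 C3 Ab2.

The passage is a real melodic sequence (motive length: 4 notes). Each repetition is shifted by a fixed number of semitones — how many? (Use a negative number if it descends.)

-2

With a 4-note motive the entries are B3, A3, G3, each down a 2nd from the previous.
B3 to A3 spans -2 semitones.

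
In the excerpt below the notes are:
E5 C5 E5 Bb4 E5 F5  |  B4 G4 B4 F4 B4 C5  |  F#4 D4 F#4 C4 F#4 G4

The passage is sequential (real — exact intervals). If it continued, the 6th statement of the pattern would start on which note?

The 6-note cells begin on E5, B4, F#4 — each down a 4th from the last.
Continuing: C#4 → G#3 → D#3. Statement 6 starts on D#3.

D#3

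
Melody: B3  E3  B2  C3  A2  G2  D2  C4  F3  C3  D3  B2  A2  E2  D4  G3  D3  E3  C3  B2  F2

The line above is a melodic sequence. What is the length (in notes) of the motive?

Try groups of 7 (3 cells in 21 notes):
B3 E3 B2 C3 A2 G2 D2 | C4 F3 C3 D3 B2 A2 E2 | D4 G3 D3 E3 C3 B2 F2
That's a consistent up a 2nd shift per cell, and no other grouping gives one.

7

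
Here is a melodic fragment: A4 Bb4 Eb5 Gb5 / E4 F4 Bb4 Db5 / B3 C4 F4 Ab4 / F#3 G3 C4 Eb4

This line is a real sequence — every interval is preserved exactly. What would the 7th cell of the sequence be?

Taking 4-note groups, the heads are A4, E4, B3, F#3: the pattern moves down a 4th.
Extending down a 4th: C#3 → G#2 → D#2.
Statement 7 starts on D#2 and keeps the same exact contour: D#2 E2 A2 C3.

D#2 E2 A2 C3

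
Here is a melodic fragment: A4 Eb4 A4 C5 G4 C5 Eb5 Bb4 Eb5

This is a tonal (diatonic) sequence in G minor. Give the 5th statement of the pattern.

Unit = 3 notes; the statements start on A4, C5, Eb5, moving up a 3rd each time.
Continuing the starts: G5 → Bb5.
From Bb5 the diatonic shape gives Bb5 F5 Bb5.

Bb5 F5 Bb5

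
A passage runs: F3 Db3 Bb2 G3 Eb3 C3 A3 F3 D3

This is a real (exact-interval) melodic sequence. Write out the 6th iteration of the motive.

Unit = 3 notes; the statements start on F3, G3, A3, moving up a 2nd each time.
Carrying on: B3 → C#4 → D#4.
From D#4 the exact shape gives D#4 B3 G#3.

D#4 B3 G#3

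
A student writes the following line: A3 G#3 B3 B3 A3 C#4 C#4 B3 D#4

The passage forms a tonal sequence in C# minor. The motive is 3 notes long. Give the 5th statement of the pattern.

Unit = 3 notes; the statements start on A3, B3, C#4, moving up a 2nd each time.
Continuing the starts: D#4 → E4.
Statement 5 starts on E4 and keeps the same diatonic contour: E4 D#4 F#4.

E4 D#4 F#4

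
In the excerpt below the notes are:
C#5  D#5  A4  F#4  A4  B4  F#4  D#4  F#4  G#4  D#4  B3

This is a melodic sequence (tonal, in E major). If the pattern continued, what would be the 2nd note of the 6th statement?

The unit is 4 notes. Position-2 pitches of the 3 shown cells: D#5, B4, G#4.
Extending down a 3rd: E4 → C#4 → A3.

A3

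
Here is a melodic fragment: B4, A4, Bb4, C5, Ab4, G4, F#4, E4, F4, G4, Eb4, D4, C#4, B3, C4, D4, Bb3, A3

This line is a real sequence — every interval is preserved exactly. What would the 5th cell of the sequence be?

D#3 C#3 D3 E3 C3 B2

The 6-note cells begin on B4, F#4, C#4 — each down a 4th from the last.
Continuing the starts: G#3 → D#3.
So cell 5 is D#3 C#3 D3 E3 C3 B2.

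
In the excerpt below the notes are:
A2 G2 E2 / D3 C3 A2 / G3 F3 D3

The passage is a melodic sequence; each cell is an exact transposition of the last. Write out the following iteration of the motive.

C4 Bb3 G3

Unit = 3 notes; the statements start on A2, D3, G3, moving up a 4th each time.
From C4 the exact shape gives C4 Bb3 G3.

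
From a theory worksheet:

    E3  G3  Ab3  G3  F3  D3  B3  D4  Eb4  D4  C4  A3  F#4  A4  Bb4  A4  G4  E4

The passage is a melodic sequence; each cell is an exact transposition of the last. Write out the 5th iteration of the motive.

With a 6-note motive the entries are E3, B3, F#4, each up a 5th from the previous.
Extending up a 5th: C#5 → G#5.
So cell 5 is G#5 B5 C6 B5 A5 F#5.

G#5 B5 C6 B5 A5 F#5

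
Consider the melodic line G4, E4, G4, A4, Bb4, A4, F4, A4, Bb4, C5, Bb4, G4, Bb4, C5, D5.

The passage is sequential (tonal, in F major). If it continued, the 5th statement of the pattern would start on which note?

Taking 5-note groups, the heads are G4, A4, Bb4: the pattern moves up a 2nd.
Continuing: C5 → D5. Statement 5 starts on D5.

D5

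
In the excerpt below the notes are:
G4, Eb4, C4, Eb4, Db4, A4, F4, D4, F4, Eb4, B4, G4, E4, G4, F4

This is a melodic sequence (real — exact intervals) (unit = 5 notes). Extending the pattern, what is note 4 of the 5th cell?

With 5-note cells, note 4 of each statement runs Eb4, F4, G4.
Each moves up a 2nd. Continuing: A4 → B4.

B4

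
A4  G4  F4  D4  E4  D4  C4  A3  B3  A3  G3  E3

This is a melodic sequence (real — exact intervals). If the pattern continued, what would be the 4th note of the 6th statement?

C#2

Grouping in 4s, the 4th note of each cell is D4, A3, E3.
Carrying that down a 4th forward: B2 → F#2 → C#2.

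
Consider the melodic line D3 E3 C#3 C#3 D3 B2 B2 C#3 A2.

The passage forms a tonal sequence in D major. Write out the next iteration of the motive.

The 3-note cells begin on D3, C#3, B2 — each down a 2nd from the last.
From A2 the diatonic shape gives A2 B2 G2.

A2 B2 G2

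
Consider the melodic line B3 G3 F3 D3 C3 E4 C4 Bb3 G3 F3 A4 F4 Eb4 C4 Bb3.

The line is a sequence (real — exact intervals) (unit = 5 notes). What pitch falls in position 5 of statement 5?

The unit is 5 notes. Position-5 pitches of the 3 shown cells: C3, F3, Bb3.
Extending up a 4th: Eb4 → Ab4.

Ab4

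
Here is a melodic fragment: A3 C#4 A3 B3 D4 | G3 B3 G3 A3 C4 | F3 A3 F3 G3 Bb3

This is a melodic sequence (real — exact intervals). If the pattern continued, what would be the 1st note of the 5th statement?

Db3

With 5-note cells, note 1 of each statement runs A3, G3, F3.
Carrying that down a 2nd forward: Eb3 → Db3.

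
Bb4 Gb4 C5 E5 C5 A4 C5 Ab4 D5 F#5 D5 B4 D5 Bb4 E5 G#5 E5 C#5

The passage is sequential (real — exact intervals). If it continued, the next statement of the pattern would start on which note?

E5

With a 6-note motive the entries are Bb4, C5, D5, each up a 2nd from the previous.
One more step up a 2nd gives E5.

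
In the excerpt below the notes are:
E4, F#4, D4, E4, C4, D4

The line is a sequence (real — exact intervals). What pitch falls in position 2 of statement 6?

Ab3

Grouping in 2s, the 2nd note of each cell is F#4, E4, D4.
Carrying that down a 2nd forward: C4 → Bb3 → Ab3.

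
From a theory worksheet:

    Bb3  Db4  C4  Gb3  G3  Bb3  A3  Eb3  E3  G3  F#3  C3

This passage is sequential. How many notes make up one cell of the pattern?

4

12 notes total. Splitting into 3 groups of 4:
Bb3 Db4 C4 Gb3 | G3 Bb3 A3 Eb3 | E3 G3 F#3 C3
Every group is a transposition down a 3rd of the one before; no shorter unit works.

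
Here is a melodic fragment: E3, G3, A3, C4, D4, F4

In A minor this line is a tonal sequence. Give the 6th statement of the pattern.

With a 2-note motive the entries are E3, A3, D4, each up a 4th from the previous.
Carrying on: G4 → C5 → F5.
From F5 the diatonic shape gives F5 A5.

F5 A5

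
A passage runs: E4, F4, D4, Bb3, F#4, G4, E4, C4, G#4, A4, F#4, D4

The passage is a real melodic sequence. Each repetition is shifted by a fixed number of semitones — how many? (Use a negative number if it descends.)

With a 4-note motive the entries are E4, F#4, G#4, each up a 2nd from the previous.
E4 to F#4 spans +2 semitones.

2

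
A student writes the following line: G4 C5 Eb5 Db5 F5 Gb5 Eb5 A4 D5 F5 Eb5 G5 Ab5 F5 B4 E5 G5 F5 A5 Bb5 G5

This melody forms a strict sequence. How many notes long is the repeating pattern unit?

7

Try groups of 7 (3 cells in 21 notes):
G4 C5 Eb5 Db5 F5 Gb5 Eb5 | A4 D5 F5 Eb5 G5 Ab5 F5 | B4 E5 G5 F5 A5 Bb5 G5
That's a consistent up a 2nd shift per cell, and no other grouping gives one.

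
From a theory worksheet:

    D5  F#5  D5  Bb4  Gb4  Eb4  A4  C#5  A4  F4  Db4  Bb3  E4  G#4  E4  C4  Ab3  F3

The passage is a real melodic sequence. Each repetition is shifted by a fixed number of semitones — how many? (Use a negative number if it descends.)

-5

Unit = 6 notes; the statements start on D5, A4, E4, moving down a 4th each time.
D5 to A4 spans -5 semitones.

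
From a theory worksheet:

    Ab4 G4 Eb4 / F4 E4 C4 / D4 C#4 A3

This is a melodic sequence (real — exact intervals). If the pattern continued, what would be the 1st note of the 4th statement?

B3

With 3-note cells, note 1 of each statement runs Ab4, F4, D4.
Each moves down a 3rd; the next is B3.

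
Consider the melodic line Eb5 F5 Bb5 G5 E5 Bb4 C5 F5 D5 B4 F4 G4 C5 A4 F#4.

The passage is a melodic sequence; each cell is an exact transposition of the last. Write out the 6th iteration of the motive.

D3 E3 A3 F#3 D#3

Taking 5-note groups, the heads are Eb5, Bb4, F4: the pattern moves down a 4th.
Extending down a 4th: C4 → G3 → D3.
Statement 6 starts on D3 and keeps the same exact contour: D3 E3 A3 F#3 D#3.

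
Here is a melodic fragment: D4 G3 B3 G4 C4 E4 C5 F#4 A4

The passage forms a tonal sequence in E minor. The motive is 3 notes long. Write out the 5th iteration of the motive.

Unit = 3 notes; the statements start on D4, G4, C5, moving up a 4th each time.
Continuing the starts: F#5 → B5.
From B5 the diatonic shape gives B5 E5 G5.

B5 E5 G5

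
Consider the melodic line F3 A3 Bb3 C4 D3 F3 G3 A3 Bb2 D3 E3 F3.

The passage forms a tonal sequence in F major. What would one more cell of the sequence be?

G2 Bb2 C3 D3

With a 4-note motive the entries are F3, D3, Bb2, each down a 3rd from the previous.
Statement 4 starts on G2 and keeps the same diatonic contour: G2 Bb2 C3 D3.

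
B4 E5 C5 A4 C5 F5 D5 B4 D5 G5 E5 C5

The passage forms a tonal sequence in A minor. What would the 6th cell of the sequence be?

Unit = 4 notes; the statements start on B4, C5, D5, moving up a 2nd each time.
Extending up a 2nd: E5 → F5 → G5.
From G5 the diatonic shape gives G5 C6 A5 F5.

G5 C6 A5 F5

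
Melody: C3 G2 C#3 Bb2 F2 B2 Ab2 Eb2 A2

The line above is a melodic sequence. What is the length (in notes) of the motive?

3

There are 9 notes; a 3-note unit gives 3 cells:
C3 G2 C#3 | Bb2 F2 B2 | Ab2 Eb2 A2
Every group is a transposition down a 2nd of the one before; no shorter unit works.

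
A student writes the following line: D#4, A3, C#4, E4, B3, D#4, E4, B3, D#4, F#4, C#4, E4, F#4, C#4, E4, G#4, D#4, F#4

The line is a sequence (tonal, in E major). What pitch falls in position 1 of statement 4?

G#4

With 6-note cells, note 1 of each statement runs D#4, E4, F#4.
From F#4, up a 2nd gives G#4.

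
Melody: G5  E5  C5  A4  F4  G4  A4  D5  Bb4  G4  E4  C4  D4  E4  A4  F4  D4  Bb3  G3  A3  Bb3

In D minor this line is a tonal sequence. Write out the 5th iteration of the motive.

Unit = 7 notes; the statements start on G5, D5, A4, moving down a 4th each time.
Extending down a 4th: E4 → Bb3.
Statement 5 starts on Bb3 and keeps the same diatonic contour: Bb3 G3 E3 C3 A2 Bb2 C3.

Bb3 G3 E3 C3 A2 Bb2 C3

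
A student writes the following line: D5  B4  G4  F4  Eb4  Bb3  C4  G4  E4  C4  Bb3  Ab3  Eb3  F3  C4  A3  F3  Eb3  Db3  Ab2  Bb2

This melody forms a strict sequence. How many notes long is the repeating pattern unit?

7

21 notes total. Splitting into 3 groups of 7:
D5 B4 G4 F4 Eb4 Bb3 C4 | G4 E4 C4 Bb3 Ab3 Eb3 F3 | C4 A3 F3 Eb3 Db3 Ab2 Bb2
Each cell is the previous one down a 5th — so the unit is 7 notes.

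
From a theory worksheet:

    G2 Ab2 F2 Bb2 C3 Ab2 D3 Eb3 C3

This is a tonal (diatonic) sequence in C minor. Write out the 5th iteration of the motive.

Ab3 Bb3 G3

Taking 3-note groups, the heads are G2, Bb2, D3: the pattern moves up a 3rd.
Extending up a 3rd: F3 → Ab3.
Statement 5 starts on Ab3 and keeps the same diatonic contour: Ab3 Bb3 G3.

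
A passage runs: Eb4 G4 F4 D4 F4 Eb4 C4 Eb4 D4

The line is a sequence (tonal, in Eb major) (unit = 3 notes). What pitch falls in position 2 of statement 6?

Bb3

Grouping in 3s, the 2nd note of each cell is G4, F4, Eb4.
Each moves down a 2nd. Continuing: D4 → C4 → Bb3.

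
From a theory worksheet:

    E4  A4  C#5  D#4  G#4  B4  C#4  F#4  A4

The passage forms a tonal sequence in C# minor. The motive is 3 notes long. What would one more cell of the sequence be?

Unit = 3 notes; the statements start on E4, D#4, C#4, moving down a 2nd each time.
Statement 4 starts on B3 and keeps the same diatonic contour: B3 E4 G#4.

B3 E4 G#4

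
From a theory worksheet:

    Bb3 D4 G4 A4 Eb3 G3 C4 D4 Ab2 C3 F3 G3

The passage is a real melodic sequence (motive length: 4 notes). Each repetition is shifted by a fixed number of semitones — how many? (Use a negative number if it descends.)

-7

The 4-note cells begin on Bb3, Eb3, Ab2 — each down a 5th from the last.
Bb3→Eb3 is 51 − 58 = -7 semitones.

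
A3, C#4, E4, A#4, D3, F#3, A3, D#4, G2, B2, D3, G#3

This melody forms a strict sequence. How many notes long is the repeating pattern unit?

4

Try groups of 4 (3 cells in 12 notes):
A3 C#4 E4 A#4 | D3 F#3 A3 D#4 | G2 B2 D3 G#3
Every group is a transposition down a 5th of the one before; no shorter unit works.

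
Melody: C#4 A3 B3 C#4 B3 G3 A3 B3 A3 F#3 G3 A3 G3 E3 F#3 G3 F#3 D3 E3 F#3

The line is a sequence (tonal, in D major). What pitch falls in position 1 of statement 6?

With 4-note cells, note 1 of each statement runs C#4, B3, A3, G3, F#3.
From F#3, down a 2nd gives E3.

E3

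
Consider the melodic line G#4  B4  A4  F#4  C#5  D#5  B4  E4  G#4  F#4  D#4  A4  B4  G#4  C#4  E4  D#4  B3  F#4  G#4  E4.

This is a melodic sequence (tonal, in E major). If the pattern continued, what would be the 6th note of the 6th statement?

The unit is 7 notes. Position-6 pitches of the 3 shown cells: D#5, B4, G#4.
Extending down a 3rd: E4 → C#4 → A3.

A3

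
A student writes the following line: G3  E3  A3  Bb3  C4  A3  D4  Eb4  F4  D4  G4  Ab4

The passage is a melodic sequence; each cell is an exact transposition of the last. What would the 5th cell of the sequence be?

Eb5 C5 F5 Gb5

Taking 4-note groups, the heads are G3, C4, F4: the pattern moves up a 4th.
Continuing the starts: Bb4 → Eb5.
So cell 5 is Eb5 C5 F5 Gb5.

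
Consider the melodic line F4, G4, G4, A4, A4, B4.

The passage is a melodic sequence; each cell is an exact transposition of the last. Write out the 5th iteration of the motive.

C#5 D#5

Unit = 2 notes; the statements start on F4, G4, A4, moving up a 2nd each time.
Continuing the starts: B4 → C#5.
Statement 5 starts on C#5 and keeps the same exact contour: C#5 D#5.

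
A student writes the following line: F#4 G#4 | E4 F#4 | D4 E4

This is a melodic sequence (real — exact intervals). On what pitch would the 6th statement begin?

Ab3

The 2-note cells begin on F#4, E4, D4 — each down a 2nd from the last.
Continuing: C4 → Bb3 → Ab3. Statement 6 starts on Ab3.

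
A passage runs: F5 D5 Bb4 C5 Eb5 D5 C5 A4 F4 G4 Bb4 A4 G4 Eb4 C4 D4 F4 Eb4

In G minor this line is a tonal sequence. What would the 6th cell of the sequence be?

The 6-note cells begin on F5, C5, G4 — each down a 4th from the last.
Carrying on: D4 → A3 → Eb3.
Statement 6 starts on Eb3 and keeps the same diatonic contour: Eb3 C3 A2 Bb2 D3 C3.

Eb3 C3 A2 Bb2 D3 C3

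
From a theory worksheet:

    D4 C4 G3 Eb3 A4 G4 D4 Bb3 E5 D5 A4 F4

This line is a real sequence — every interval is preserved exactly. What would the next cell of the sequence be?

Unit = 4 notes; the statements start on D4, A4, E5, moving up a 5th each time.
So cell 4 is B5 A5 E5 C5.

B5 A5 E5 C5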